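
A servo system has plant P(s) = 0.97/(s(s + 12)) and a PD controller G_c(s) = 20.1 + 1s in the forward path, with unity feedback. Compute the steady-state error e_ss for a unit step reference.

0

The open loop G_c(s)P(s) has a pole at the origin (type 1), so the static position error constant is infinite and e_ss = 1/(1+∞) = 0.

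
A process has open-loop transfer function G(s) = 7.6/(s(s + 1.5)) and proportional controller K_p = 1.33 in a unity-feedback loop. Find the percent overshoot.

46.6%

Closed-loop characteristic equation: s² + 1.5s + 10.11 = 0, so ω_n = 3.179 rad/s and ζ = 1.5/(2·3.179) = 0.2359.
%OS = 100·exp(−πζ/√(1−ζ²)) = 100·exp(−π·0.2359/√0.9444) = 46.6%.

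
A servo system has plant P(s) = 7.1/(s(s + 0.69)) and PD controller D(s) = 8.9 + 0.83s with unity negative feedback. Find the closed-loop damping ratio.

ζ = 0.414

Forward path: (8.9 + 0.83s)·7.1/(s(s+0.69)). The closed-loop characteristic equation is s² + (0.69 + 7.1·0.83)s + 7.1·8.9 = 0.
That is s² + 6.583s + 63.19 = 0, so ω_n = 7.949 rad/s and ζ = 6.583/(2·7.949) = 0.4141.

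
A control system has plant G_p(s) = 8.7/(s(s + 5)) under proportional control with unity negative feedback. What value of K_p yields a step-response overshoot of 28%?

K_p = 5.09

From %OS = 100·exp(−πζ/√(1−ζ²)) = 28%, ζ = −ln(0.28)/√(π²+ln²(0.28)) = 0.3755.
Characteristic equation s² + 5s + 8.7K_p = 0 gives ζ = 5/(2√(8.7K_p)).
Setting ζ = 0.3755: √(8.7K_p) = 5/(2·0.3755) = 6.657, so K_p = 44.32/8.7 = 5.09.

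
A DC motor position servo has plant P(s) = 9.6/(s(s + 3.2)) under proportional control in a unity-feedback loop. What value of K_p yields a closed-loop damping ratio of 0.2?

K_p = 6.67

Closed-loop characteristic equation: s² + 3.2s + K_p·9.6 = 0.
So ω_n = √(9.6K_p) and 2ζω_n = 3.2, giving ζ = 3.2/(2√(9.6K_p)).
Setting ζ = 0.2: √(9.6K_p) = 3.2/(2·0.2) = 8, so K_p = 64/9.6 = 6.67.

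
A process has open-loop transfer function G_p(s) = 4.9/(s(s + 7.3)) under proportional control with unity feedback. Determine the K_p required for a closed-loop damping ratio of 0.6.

K_p = 7.55

Closed-loop characteristic equation: s² + 7.3s + K_p·4.9 = 0.
So ω_n = √(4.9K_p) and 2ζω_n = 7.3, giving ζ = 7.3/(2√(4.9K_p)).
Setting ζ = 0.6: √(4.9K_p) = 7.3/(2·0.6) = 6.083, so K_p = 37.01/4.9 = 7.55.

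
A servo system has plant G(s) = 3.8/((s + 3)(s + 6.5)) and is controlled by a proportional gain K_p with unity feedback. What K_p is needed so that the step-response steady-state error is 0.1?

For a type-0 loop with proportional control, e_ss = 1/(1 + K_p·G(0)).
G(0) = 0.1949. Require 1/(1 + K_p·0.1949) = 0.1, so 1 + 0.1949·K_p = 10.
K_p = (10 − 1)/0.1949 = 46.2.

K_p = 46.2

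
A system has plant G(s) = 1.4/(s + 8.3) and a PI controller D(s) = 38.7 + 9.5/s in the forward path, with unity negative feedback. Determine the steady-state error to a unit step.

0

The open loop D(s)G(s) has a pole at the origin (type 1), so the static position error constant is infinite and e_ss = 1/(1+∞) = 0.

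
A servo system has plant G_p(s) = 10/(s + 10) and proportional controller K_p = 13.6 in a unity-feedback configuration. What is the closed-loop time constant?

τ = 0.00685 s

Closed-loop transfer function: T(s) = K_p·G_p(s)/(1 + K_p·G_p(s)) = 136/(s + 10 + 136) = 136/(s + 146).
Time constant τ = 1/146 = 0.00685 s.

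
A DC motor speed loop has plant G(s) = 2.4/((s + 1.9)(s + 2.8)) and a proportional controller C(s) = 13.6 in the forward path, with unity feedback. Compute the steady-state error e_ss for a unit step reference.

The loop is type 0. Static position error constant K_pos = C(0)·G(0) = 13.6·0.4511 = 6.135.
Steady-state error to a unit step: e_ss = 1/(1+K_pos) = 1/7.135 = 0.14.

0.14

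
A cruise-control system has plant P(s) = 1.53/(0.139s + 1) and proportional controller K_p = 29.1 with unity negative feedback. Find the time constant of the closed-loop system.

Closed loop: T(s) = K_p·P/(1+K_p·P) = 44.52/(0.139s + 1 + 44.52), with pole at s = −(1 + 44.52)/0.139 = −327.5.
Closed-loop time constant τ = 1/327.5 = 0.00305 s.

τ = 0.00305 s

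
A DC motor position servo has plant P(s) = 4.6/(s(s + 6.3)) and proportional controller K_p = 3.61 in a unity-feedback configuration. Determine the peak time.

The closed-loop denominator s² + 6.3s + 16.61 gives ω_n = √16.61 = 4.075 and ζ = 6.3/(2ω_n) = 0.773.
Damped frequency ω_d = ω_n√(1−ζ²) = 2.585 rad/s, so peak time T_p = π/ω_d = 1.22 s.

T_p = 1.22 s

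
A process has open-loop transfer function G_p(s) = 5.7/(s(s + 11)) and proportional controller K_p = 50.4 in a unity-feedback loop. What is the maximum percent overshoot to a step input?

34%

Closed-loop characteristic equation: s² + 11s + 287.3 = 0, so ω_n = 16.95 rad/s and ζ = 11/(2·16.95) = 0.3245.
%OS = 100·exp(−πζ/√(1−ζ²)) = 100·exp(−π·0.3245/√0.8947) = 34%.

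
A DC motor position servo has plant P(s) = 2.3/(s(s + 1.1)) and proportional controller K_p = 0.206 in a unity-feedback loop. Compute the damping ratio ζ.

ζ = 0.799

The closed-loop denominator is s(s+1.1) + 0.206·2.3 = s² + 1.1s + 0.4738.
Matching s² + 2ζω_n s + ω_n²: ω_n = √0.4738 = 0.6883 rad/s and 2ζω_n = 1.1, so ζ = 1.1/(2·0.6883) = 0.799.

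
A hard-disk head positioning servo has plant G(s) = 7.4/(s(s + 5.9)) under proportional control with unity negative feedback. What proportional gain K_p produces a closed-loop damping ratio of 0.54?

K_p = 4.03

Closed-loop characteristic equation: s² + 5.9s + K_p·7.4 = 0.
So ω_n = √(7.4K_p) and 2ζω_n = 5.9, giving ζ = 5.9/(2√(7.4K_p)).
Setting ζ = 0.54: √(7.4K_p) = 5.9/(2·0.54) = 5.463, so K_p = 29.84/7.4 = 4.03.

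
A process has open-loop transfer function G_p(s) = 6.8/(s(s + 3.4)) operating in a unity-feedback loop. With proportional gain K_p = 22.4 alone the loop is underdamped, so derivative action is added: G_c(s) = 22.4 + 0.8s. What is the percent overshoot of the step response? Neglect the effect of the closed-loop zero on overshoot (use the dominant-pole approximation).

30%

Forward path: (22.4 + 0.8s)·6.8/(s(s+3.4)). The closed-loop characteristic equation is s² + (3.4 + 6.8·0.8)s + 6.8·22.4 = 0.
That is s² + 8.84s + 152.3 = 0, so ω_n = 12.34 rad/s and ζ = 8.84/(2·12.34) = 0.3581.
%OS = 100·exp(−πζ/√(1−ζ²)) = 30%.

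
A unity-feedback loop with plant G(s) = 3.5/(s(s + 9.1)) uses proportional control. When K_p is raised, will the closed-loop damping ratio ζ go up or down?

decrease

ζ = 9.1/(2√(3.5K_p)); increasing K_p raises the denominator, so ζ falls.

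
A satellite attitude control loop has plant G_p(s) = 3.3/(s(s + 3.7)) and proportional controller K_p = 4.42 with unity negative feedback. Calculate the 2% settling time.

Closed-loop characteristic equation: s² + 3.7s + 14.59 = 0, so ω_n = 3.819 rad/s and ζ = 3.7/(2·3.819) = 0.4844.
2% settling time T_s ≈ 4/(ζω_n) = 4/1.85 = 2.16 s.

T_s ≈ 2.16 s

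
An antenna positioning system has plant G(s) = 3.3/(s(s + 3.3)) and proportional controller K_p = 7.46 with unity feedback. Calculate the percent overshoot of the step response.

The closed-loop denominator s² + 3.3s + 24.62 gives ω_n = √24.62 = 4.962 and ζ = 3.3/(2ω_n) = 0.3326.
%OS = 100·exp(−πζ/√(1−ζ²)) = 100·exp(−π·0.3326/√0.8894) = 33%.

33%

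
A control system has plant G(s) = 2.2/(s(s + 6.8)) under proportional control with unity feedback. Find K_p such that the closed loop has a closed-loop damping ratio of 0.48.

K_p = 22.8

Closed-loop characteristic equation: s² + 6.8s + K_p·2.2 = 0.
So ω_n = √(2.2K_p) and 2ζω_n = 6.8, giving ζ = 6.8/(2√(2.2K_p)).
Setting ζ = 0.48: √(2.2K_p) = 6.8/(2·0.48) = 7.083, so K_p = 50.17/2.2 = 22.8.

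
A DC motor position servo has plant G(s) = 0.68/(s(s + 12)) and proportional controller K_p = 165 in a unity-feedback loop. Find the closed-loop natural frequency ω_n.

With unity feedback the closed-loop characteristic equation is s² + 12s + 165·0.68 = s² + 12s + 112.2 = 0.
Matching s² + 2ζω_n s + ω_n²: ω_n = √112.2 = 10.59 rad/s and 2ζω_n = 12, so ζ = 12/(2·10.59) = 0.566.

ω_n = 10.6 rad/s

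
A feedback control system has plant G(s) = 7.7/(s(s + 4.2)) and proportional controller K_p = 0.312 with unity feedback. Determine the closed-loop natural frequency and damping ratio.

ω_n = 1.55 rad/s, ζ = 1.35

The closed-loop denominator is s(s+4.2) + 0.312·7.7 = s² + 4.2s + 2.402.
So ω_n² = 2.402 ⇒ ω_n = 1.55 rad/s, and ζ = 4.2/(2ω_n) = 1.35.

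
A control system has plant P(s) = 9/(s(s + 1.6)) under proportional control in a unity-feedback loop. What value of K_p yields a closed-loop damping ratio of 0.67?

K_p = 0.158

Closed-loop characteristic equation: s² + 1.6s + K_p·9 = 0.
So ω_n = √(9K_p) and 2ζω_n = 1.6, giving ζ = 1.6/(2√(9K_p)).
Setting ζ = 0.67: √(9K_p) = 1.6/(2·0.67) = 1.194, so K_p = 1.426/9 = 0.158.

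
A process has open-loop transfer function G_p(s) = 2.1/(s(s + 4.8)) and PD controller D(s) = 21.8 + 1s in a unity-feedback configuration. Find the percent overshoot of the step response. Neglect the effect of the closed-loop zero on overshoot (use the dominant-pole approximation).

Forward path: (21.8 + 1s)·2.1/(s(s+4.8)). The closed-loop characteristic equation is s² + (4.8 + 2.1·1)s + 2.1·21.8 = 0.
That is s² + 6.9s + 45.78 = 0, so ω_n = 6.766 rad/s and ζ = 6.9/(2·6.766) = 0.5099.
%OS = 100·exp(−πζ/√(1−ζ²)) = 15.5%.

15.5%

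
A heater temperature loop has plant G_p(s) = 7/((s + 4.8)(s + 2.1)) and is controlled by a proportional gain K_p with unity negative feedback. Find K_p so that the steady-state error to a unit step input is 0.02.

For a type-0 loop with proportional control, e_ss = 1/(1 + K_p·G_p(0)).
G_p(0) = 0.6944. Require 1/(1 + K_p·0.6944) = 0.02, so 1 + 0.6944·K_p = 50.
K_p = (50 − 1)/0.6944 = 70.6.

K_p = 70.6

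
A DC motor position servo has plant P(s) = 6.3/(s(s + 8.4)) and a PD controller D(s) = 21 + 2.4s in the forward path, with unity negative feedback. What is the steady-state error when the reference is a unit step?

0

The open loop D(s)P(s) has a pole at the origin (type 1), so the static position error constant is infinite and e_ss = 1/(1+∞) = 0.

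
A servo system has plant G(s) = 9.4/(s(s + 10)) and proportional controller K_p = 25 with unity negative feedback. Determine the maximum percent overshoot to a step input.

Closed-loop characteristic equation: s² + 10s + 235 = 0, so ω_n = 15.33 rad/s and ζ = 10/(2·15.33) = 0.3262.
%OS = 100·exp(−πζ/√(1−ζ²)) = 100·exp(−π·0.3262/√0.8936) = 33.8%.

33.8%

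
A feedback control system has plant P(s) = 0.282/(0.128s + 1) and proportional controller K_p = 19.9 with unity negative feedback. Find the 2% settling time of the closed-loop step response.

T_s ≈ 0.0774 s

Closed loop: T(s) = K_p·P/(1+K_p·P) = 5.612/(0.128s + 1 + 5.612), with pole at s = −(1 + 5.612)/0.128 = −51.65.
τ = 1/51.65 = 0.01936 s, so 2% settling time ≈ 4τ = 0.0774 s.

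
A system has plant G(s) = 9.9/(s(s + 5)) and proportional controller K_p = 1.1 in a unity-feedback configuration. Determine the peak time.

The closed-loop denominator s² + 5s + 10.89 gives ω_n = √10.89 = 3.3 and ζ = 5/(2ω_n) = 0.7576.
Damped frequency ω_d = ω_n√(1−ζ²) = 2.154 rad/s, so peak time T_p = π/ω_d = 1.46 s.

T_p = 1.46 s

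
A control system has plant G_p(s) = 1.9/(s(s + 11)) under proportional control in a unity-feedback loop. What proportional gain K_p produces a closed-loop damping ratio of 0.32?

Closed-loop characteristic equation: s² + 11s + K_p·1.9 = 0.
So ω_n = √(1.9K_p) and 2ζω_n = 11, giving ζ = 11/(2√(1.9K_p)).
Setting ζ = 0.32: √(1.9K_p) = 11/(2·0.32) = 17.19, so K_p = 295.4/1.9 = 155.

K_p = 155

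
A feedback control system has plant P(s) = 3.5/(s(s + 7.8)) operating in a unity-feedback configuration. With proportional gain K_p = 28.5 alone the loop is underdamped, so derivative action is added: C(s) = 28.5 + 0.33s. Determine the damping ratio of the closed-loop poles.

Forward path: (28.5 + 0.33s)·3.5/(s(s+7.8)). The closed-loop characteristic equation is s² + (7.8 + 3.5·0.33)s + 3.5·28.5 = 0.
That is s² + 8.955s + 99.75 = 0, so ω_n = 9.987 rad/s and ζ = 8.955/(2·9.987) = 0.4483.

ζ = 0.448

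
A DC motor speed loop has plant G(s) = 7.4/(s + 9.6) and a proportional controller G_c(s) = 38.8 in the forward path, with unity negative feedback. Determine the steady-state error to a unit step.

The loop is type 0. Static position error constant K_pos = G_c(0)·G(0) = 38.8·0.7708 = 29.91.
Steady-state error to a unit step: e_ss = 1/(1+K_pos) = 1/30.91 = 0.0324.

0.0324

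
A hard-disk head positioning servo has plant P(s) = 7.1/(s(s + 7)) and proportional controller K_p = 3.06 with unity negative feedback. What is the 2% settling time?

From 1 + K_pP(s) = 0: s² + 7s + 21.73 = 0 ⇒ ω_n = 4.661, ζ = 0.7509.
2% settling time T_s ≈ 4/(ζω_n) = 4/3.5 = 1.14 s.

T_s ≈ 1.14 s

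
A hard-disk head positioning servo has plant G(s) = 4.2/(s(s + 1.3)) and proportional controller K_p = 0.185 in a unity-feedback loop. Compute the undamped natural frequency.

ω_n = 0.881 rad/s

With unity feedback the closed-loop characteristic equation is s² + 1.3s + 0.185·4.2 = s² + 1.3s + 0.777 = 0.
Matching s² + 2ζω_n s + ω_n²: ω_n = √0.777 = 0.8815 rad/s and 2ζω_n = 1.3, so ζ = 1.3/(2·0.8815) = 0.737.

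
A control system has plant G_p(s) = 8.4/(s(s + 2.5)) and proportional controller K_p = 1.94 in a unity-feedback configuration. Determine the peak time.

Closed-loop characteristic equation: s² + 2.5s + 16.3 = 0, so ω_n = 4.037 rad/s and ζ = 2.5/(2·4.037) = 0.3096.
Damped frequency ω_d = ω_n√(1−ζ²) = 3.838 rad/s, so peak time T_p = π/ω_d = 0.818 s.

T_p = 0.818 s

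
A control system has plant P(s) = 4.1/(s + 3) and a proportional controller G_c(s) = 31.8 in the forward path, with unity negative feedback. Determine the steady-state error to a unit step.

0.0225

The loop is type 0. Static position error constant K_pos = G_c(0)·P(0) = 31.8·1.367 = 43.46.
Steady-state error to a unit step: e_ss = 1/(1+K_pos) = 1/44.46 = 0.0225.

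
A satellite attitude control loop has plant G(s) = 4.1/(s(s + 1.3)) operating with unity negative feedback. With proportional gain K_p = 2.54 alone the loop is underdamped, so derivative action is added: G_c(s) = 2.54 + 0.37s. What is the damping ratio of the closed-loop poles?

Forward path: (2.54 + 0.37s)·4.1/(s(s+1.3)). The closed-loop characteristic equation is s² + (1.3 + 4.1·0.37)s + 4.1·2.54 = 0.
That is s² + 2.817s + 10.41 = 0, so ω_n = 3.227 rad/s and ζ = 2.817/(2·3.227) = 0.4365.

ζ = 0.436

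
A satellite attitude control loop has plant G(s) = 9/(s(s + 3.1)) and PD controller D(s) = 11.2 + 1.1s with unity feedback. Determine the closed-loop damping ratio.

Forward path: (11.2 + 1.1s)·9/(s(s+3.1)). The closed-loop characteristic equation is s² + (3.1 + 9·1.1)s + 9·11.2 = 0.
That is s² + 13s + 100.8 = 0, so ω_n = 10.04 rad/s and ζ = 13/(2·10.04) = 0.6474.

ζ = 0.647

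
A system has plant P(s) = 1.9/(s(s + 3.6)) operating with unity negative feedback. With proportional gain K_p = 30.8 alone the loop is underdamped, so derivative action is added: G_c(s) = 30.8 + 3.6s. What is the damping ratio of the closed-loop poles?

Forward path: (30.8 + 3.6s)·1.9/(s(s+3.6)). The closed-loop characteristic equation is s² + (3.6 + 1.9·3.6)s + 1.9·30.8 = 0.
That is s² + 10.44s + 58.52 = 0, so ω_n = 7.65 rad/s and ζ = 10.44/(2·7.65) = 0.6824.

ζ = 0.682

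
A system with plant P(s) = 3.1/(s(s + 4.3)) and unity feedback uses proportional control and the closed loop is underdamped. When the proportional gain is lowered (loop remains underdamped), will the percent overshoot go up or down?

ζ = 4.3/(2√(3.1K_p)) rises as K_p falls; higher damping means less overshoot.

decrease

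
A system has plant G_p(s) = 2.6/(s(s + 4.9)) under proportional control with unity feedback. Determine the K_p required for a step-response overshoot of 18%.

From %OS = 100·exp(−πζ/√(1−ζ²)) = 18%, ζ = −ln(0.18)/√(π²+ln²(0.18)) = 0.4791.
Characteristic equation s² + 4.9s + 2.6K_p = 0 gives ζ = 4.9/(2√(2.6K_p)).
Setting ζ = 0.4791: √(2.6K_p) = 4.9/(2·0.4791) = 5.114, so K_p = 26.15/2.6 = 10.1.

K_p = 10.1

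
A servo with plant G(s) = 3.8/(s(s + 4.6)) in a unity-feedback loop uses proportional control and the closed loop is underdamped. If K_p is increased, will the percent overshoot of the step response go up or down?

increase

Characteristic equation s² + 4.6s + K_p·3.8 = 0: raising K_p raises ω_n while 2ζω_n = 4.6 is fixed, so ζ falls and overshoot grows.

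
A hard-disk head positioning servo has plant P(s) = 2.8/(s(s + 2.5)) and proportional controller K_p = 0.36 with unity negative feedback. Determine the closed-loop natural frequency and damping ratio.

ω_n = 1 rad/s, ζ = 1.25

1 + K_p·P(s) = 0 gives s² + 2.5s + 1.008 = 0.
So ω_n² = 1.008 ⇒ ω_n = 1.004 rad/s, and ζ = 2.5/(2ω_n) = 1.25.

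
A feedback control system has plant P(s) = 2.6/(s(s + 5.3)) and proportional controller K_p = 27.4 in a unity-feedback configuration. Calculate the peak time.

T_p = 0.392 s

The closed-loop denominator s² + 5.3s + 71.24 gives ω_n = √71.24 = 8.44 and ζ = 5.3/(2ω_n) = 0.314.
Damped frequency ω_d = ω_n√(1−ζ²) = 8.014 rad/s, so peak time T_p = π/ω_d = 0.392 s.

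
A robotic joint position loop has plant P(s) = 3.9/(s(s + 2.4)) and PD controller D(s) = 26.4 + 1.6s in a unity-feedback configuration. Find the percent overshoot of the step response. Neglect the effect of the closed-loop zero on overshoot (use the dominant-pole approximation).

22.8%

Forward path: (26.4 + 1.6s)·3.9/(s(s+2.4)). The closed-loop characteristic equation is s² + (2.4 + 3.9·1.6)s + 3.9·26.4 = 0.
That is s² + 8.64s + 103 = 0, so ω_n = 10.15 rad/s and ζ = 8.64/(2·10.15) = 0.4257.
%OS = 100·exp(−πζ/√(1−ζ²)) = 22.8%.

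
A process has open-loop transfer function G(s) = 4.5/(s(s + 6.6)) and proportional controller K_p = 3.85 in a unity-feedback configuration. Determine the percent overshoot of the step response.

1.68%

The closed-loop denominator s² + 6.6s + 17.32 gives ω_n = √17.32 = 4.162 and ζ = 6.6/(2ω_n) = 0.7928.
%OS = 100·exp(−πζ/√(1−ζ²)) = 100·exp(−π·0.7928/√0.3714) = 1.68%.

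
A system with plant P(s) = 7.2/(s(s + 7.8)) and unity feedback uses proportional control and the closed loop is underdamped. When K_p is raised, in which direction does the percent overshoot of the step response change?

increase

Characteristic equation s² + 7.8s + K_p·7.2 = 0: raising K_p raises ω_n while 2ζω_n = 7.8 is fixed, so ζ falls and overshoot grows.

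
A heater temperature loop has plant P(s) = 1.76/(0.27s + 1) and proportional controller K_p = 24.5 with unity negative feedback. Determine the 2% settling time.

Closed loop: T(s) = K_p·P/(1+K_p·P) = 43.12/(0.27s + 1 + 43.12), with pole at s = −(1 + 43.12)/0.27 = −163.4.
τ = 1/163.4 = 0.00612 s, so 2% settling time ≈ 4τ = 0.0245 s.

T_s ≈ 0.0245 s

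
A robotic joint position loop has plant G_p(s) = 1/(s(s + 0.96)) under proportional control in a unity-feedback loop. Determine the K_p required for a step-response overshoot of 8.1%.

K_p = 0.59

From %OS = 100·exp(−πζ/√(1−ζ²)) = 8.1%, ζ = −ln(0.081)/√(π²+ln²(0.081)) = 0.6247.
Characteristic equation s² + 0.96s + 1K_p = 0 gives ζ = 0.96/(2√(1K_p)).
Setting ζ = 0.6247: √(1K_p) = 0.96/(2·0.6247) = 0.7684, so K_p = 0.5904/1 = 0.59.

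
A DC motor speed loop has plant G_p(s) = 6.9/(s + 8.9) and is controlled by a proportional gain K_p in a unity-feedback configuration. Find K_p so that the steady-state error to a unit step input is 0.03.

For a type-0 loop with proportional control, e_ss = 1/(1 + K_p·G_p(0)).
G_p(0) = 0.7753. Require 1/(1 + K_p·0.7753) = 0.03, so 1 + 0.7753·K_p = 33.33.
K_p = (33.33 − 1)/0.7753 = 41.7.

K_p = 41.7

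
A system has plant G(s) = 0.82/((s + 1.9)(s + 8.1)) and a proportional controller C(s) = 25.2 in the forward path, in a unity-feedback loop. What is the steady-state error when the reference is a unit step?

0.427

The loop is type 0. Static position error constant K_pos = C(0)·G(0) = 25.2·0.05328 = 1.343.
Steady-state error to a unit step: e_ss = 1/(1+K_pos) = 1/2.343 = 0.427.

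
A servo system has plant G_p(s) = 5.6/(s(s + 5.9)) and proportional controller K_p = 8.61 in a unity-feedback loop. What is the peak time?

Closed-loop characteristic equation: s² + 5.9s + 48.22 = 0, so ω_n = 6.944 rad/s and ζ = 5.9/(2·6.944) = 0.4248.
Damped frequency ω_d = ω_n√(1−ζ²) = 6.286 rad/s, so peak time T_p = π/ω_d = 0.5 s.

T_p = 0.5 s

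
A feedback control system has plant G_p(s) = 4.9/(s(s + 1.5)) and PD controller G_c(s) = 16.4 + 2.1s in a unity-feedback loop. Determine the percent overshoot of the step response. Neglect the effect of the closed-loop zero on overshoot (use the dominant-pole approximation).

Forward path: (16.4 + 2.1s)·4.9/(s(s+1.5)). The closed-loop characteristic equation is s² + (1.5 + 4.9·2.1)s + 4.9·16.4 = 0.
That is s² + 11.79s + 80.36 = 0, so ω_n = 8.964 rad/s and ζ = 11.79/(2·8.964) = 0.6576.
%OS = 100·exp(−πζ/√(1−ζ²)) = 6.44%.

6.44%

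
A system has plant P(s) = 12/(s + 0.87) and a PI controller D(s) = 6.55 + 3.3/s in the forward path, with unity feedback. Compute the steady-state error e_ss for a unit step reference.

The open loop D(s)P(s) has a pole at the origin (type 1), so the static position error constant is infinite and e_ss = 1/(1+∞) = 0.

0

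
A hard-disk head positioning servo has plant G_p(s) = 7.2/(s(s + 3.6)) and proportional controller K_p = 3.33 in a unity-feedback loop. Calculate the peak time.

The closed-loop denominator s² + 3.6s + 23.98 gives ω_n = √23.98 = 4.897 and ζ = 3.6/(2ω_n) = 0.3676.
Damped frequency ω_d = ω_n√(1−ζ²) = 4.554 rad/s, so peak time T_p = π/ω_d = 0.69 s.

T_p = 0.69 s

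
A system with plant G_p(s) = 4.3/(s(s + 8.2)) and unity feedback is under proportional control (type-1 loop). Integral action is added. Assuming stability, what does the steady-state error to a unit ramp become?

0

The integrator raises the loop to type 2, so K_v → ∞ and e_ss to a ramp is zero.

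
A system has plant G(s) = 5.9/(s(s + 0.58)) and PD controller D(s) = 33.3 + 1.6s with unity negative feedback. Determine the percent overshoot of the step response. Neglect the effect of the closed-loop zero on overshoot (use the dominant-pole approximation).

Forward path: (33.3 + 1.6s)·5.9/(s(s+0.58)). The closed-loop characteristic equation is s² + (0.58 + 5.9·1.6)s + 5.9·33.3 = 0.
That is s² + 10.02s + 196.5 = 0, so ω_n = 14.02 rad/s and ζ = 10.02/(2·14.02) = 0.3574.
%OS = 100·exp(−πζ/√(1−ζ²)) = 30%.

30%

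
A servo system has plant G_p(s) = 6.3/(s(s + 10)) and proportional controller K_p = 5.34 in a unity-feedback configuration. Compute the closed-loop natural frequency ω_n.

ω_n = 5.8 rad/s

The closed-loop denominator is s(s+10) + 5.34·6.3 = s² + 10s + 33.64.
Matching s² + 2ζω_n s + ω_n²: ω_n = √33.64 = 5.8 rad/s and 2ζω_n = 10, so ζ = 10/(2·5.8) = 0.862.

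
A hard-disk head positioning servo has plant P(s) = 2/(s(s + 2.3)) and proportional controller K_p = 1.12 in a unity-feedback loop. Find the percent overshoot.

2.3%

The closed-loop denominator s² + 2.3s + 2.24 gives ω_n = √2.24 = 1.497 and ζ = 2.3/(2ω_n) = 0.7684.
%OS = 100·exp(−πζ/√(1−ζ²)) = 100·exp(−π·0.7684/√0.4096) = 2.3%.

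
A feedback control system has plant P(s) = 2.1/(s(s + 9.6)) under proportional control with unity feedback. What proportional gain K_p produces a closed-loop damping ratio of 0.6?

Closed-loop characteristic equation: s² + 9.6s + K_p·2.1 = 0.
So ω_n = √(2.1K_p) and 2ζω_n = 9.6, giving ζ = 9.6/(2√(2.1K_p)).
Setting ζ = 0.6: √(2.1K_p) = 9.6/(2·0.6) = 8, so K_p = 64/2.1 = 30.5.

K_p = 30.5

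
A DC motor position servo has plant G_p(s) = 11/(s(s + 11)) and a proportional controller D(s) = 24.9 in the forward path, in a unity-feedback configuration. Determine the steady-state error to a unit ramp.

0.0402

The loop has one pole at the origin (type 1). Velocity error constant K_v = lim_{s→0} s·D(s)G_p(s) = 24.9·11/11 = 24.9.
Steady-state error to a unit ramp: e_ss = 1/K_v = 0.0402.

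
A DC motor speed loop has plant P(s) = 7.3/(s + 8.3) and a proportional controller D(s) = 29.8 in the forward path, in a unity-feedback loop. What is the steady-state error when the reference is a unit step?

0.0368

The loop is type 0. Static position error constant K_pos = D(0)·P(0) = 29.8·0.8795 = 26.21.
Steady-state error to a unit step: e_ss = 1/(1+K_pos) = 1/27.21 = 0.0368.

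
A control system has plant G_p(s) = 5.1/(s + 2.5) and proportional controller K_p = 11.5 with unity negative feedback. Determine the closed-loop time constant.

τ = 0.0164 s

Closed-loop transfer function: T(s) = K_p·G_p(s)/(1 + K_p·G_p(s)) = 58.65/(s + 2.5 + 58.65) = 58.65/(s + 61.15).
Time constant τ = 1/61.15 = 0.0164 s.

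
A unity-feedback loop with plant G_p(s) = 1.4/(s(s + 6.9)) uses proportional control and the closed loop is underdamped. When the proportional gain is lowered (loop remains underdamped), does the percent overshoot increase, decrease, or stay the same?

ζ = 6.9/(2√(1.4K_p)) rises as K_p falls; higher damping means less overshoot.

decrease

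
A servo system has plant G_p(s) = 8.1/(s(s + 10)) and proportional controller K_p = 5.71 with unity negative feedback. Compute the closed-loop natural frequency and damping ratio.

1 + K_p·G_p(s) = 0 gives s² + 10s + 46.25 = 0.
So ω_n² = 46.25 ⇒ ω_n = 6.801 rad/s, and ζ = 10/(2ω_n) = 0.735.

ω_n = 6.8 rad/s, ζ = 0.735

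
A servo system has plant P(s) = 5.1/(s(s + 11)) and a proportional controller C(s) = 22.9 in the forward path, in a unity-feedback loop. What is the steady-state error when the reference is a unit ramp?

0.0942

The loop has one pole at the origin (type 1). Velocity error constant K_v = lim_{s→0} s·C(s)P(s) = 22.9·5.1/11 = 10.62.
Steady-state error to a unit ramp: e_ss = 1/K_v = 0.0942.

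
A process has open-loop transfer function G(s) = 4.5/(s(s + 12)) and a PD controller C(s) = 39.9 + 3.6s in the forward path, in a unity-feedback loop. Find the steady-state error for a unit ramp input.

The loop has one pole at the origin (type 1). Velocity error constant K_v = lim_{s→0} s·C(s)G(s) = 39.9·4.5/12 = 14.96.
Steady-state error to a unit ramp: e_ss = 1/K_v = 0.0668.

0.0668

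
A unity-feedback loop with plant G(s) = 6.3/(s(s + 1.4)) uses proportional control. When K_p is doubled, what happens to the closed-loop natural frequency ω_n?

ω_n = √(6.3·K_p), which grows with K_p.

increase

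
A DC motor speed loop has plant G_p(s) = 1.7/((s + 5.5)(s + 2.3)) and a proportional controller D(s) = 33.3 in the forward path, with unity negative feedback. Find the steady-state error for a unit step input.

0.183

The loop is type 0. Static position error constant K_pos = D(0)·G_p(0) = 33.3·0.1344 = 4.475.
Steady-state error to a unit step: e_ss = 1/(1+K_pos) = 1/5.475 = 0.183.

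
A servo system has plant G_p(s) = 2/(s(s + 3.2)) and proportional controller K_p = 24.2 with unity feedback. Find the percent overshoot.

47.6%

Closed-loop characteristic equation: s² + 3.2s + 48.4 = 0, so ω_n = 6.957 rad/s and ζ = 3.2/(2·6.957) = 0.23.
%OS = 100·exp(−πζ/√(1−ζ²)) = 100·exp(−π·0.23/√0.9471) = 47.6%.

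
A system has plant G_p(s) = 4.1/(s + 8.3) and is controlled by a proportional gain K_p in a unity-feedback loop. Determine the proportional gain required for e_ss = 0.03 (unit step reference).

K_p = 65.5

The loop is type 0, so e_ss(step) = 1/(1 + K_pos) with K_pos = K_p·G_p(0).
G_p(0) = 0.494. Require 1/(1 + K_p·0.494) = 0.03, so 1 + 0.494·K_p = 33.33.
K_p = (33.33 − 1)/0.494 = 65.5.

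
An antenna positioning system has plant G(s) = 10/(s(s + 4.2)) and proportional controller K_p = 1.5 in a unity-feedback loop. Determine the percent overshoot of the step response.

Closed-loop characteristic equation: s² + 4.2s + 15 = 0, so ω_n = 3.873 rad/s and ζ = 4.2/(2·3.873) = 0.5422.
%OS = 100·exp(−πζ/√(1−ζ²)) = 100·exp(−π·0.5422/√0.706) = 13.2%.

13.2%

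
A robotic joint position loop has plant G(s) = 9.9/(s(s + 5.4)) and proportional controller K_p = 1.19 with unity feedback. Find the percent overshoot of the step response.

1.83%

Closed-loop characteristic equation: s² + 5.4s + 11.78 = 0, so ω_n = 3.432 rad/s and ζ = 5.4/(2·3.432) = 0.7866.
%OS = 100·exp(−πζ/√(1−ζ²)) = 100·exp(−π·0.7866/√0.3812) = 1.83%.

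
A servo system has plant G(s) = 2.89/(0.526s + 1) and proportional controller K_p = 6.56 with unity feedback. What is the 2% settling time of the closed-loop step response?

Closed loop: T(s) = K_p·G/(1+K_p·G) = 18.96/(0.526s + 1 + 18.96), with pole at s = −(1 + 18.96)/0.526 = −37.94.
τ = 1/37.94 = 0.02635 s, so 2% settling time ≈ 4τ = 0.105 s.

T_s ≈ 0.105 s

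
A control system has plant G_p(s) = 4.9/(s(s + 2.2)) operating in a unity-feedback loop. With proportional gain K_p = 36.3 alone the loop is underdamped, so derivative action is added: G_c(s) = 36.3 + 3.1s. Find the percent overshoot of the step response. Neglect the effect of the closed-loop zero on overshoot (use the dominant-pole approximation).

6.71%

Forward path: (36.3 + 3.1s)·4.9/(s(s+2.2)). The closed-loop characteristic equation is s² + (2.2 + 4.9·3.1)s + 4.9·36.3 = 0.
That is s² + 17.39s + 177.9 = 0, so ω_n = 13.34 rad/s and ζ = 17.39/(2·13.34) = 0.652.
%OS = 100·exp(−πζ/√(1−ζ²)) = 6.71%.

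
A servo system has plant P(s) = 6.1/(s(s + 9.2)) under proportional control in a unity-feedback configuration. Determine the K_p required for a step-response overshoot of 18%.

K_p = 15.1

From %OS = 100·exp(−πζ/√(1−ζ²)) = 18%, ζ = −ln(0.18)/√(π²+ln²(0.18)) = 0.4791.
Characteristic equation s² + 9.2s + 6.1K_p = 0 gives ζ = 9.2/(2√(6.1K_p)).
Setting ζ = 0.4791: √(6.1K_p) = 9.2/(2·0.4791) = 9.601, so K_p = 92.18/6.1 = 15.1.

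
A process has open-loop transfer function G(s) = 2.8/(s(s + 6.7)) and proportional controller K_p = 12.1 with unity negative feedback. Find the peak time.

From 1 + K_pG(s) = 0: s² + 6.7s + 33.88 = 0 ⇒ ω_n = 5.821, ζ = 0.5755.
Damped frequency ω_d = ω_n√(1−ζ²) = 4.76 rad/s, so peak time T_p = π/ω_d = 0.66 s.

T_p = 0.66 s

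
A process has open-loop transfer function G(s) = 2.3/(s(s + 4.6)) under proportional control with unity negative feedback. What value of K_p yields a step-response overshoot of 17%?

From %OS = 100·exp(−πζ/√(1−ζ²)) = 17%, ζ = −ln(0.17)/√(π²+ln²(0.17)) = 0.4913.
Characteristic equation s² + 4.6s + 2.3K_p = 0 gives ζ = 4.6/(2√(2.3K_p)).
Setting ζ = 0.4913: √(2.3K_p) = 4.6/(2·0.4913) = 4.682, so K_p = 21.92/2.3 = 9.53.

K_p = 9.53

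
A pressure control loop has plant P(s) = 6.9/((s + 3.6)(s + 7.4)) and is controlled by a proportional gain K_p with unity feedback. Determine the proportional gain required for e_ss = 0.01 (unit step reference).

K_p = 382

For a type-0 loop with proportional control, e_ss = 1/(1 + K_p·P(0)).
P(0) = 0.259. Require 1/(1 + K_p·0.259) = 0.01, so 1 + 0.259·K_p = 100.
K_p = (100 − 1)/0.259 = 382.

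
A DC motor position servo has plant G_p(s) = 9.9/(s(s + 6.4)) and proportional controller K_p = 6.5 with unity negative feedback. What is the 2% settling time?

T_s ≈ 1.25 s

Closed-loop characteristic equation: s² + 6.4s + 64.35 = 0, so ω_n = 8.022 rad/s and ζ = 6.4/(2·8.022) = 0.3989.
2% settling time T_s ≈ 4/(ζω_n) = 4/3.2 = 1.25 s.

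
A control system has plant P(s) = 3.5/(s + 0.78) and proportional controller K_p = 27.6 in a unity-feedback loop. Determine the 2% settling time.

T_s ≈ 0.0411 s

Closed-loop transfer function: T(s) = K_p·P(s)/(1 + K_p·P(s)) = 96.6/(s + 0.78 + 96.6) = 96.6/(s + 97.38).
Time constant τ = 1/97.38 = 0.01027 s, so the 2% settling time is about 4τ = 0.0411 s.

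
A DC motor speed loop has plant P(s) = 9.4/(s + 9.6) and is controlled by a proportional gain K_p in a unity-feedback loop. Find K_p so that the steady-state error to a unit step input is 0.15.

For a type-0 loop with proportional control, e_ss = 1/(1 + K_p·P(0)).
P(0) = 0.9792. Require 1/(1 + K_p·0.9792) = 0.15, so 1 + 0.9792·K_p = 6.667.
K_p = (6.667 − 1)/0.9792 = 5.79.

K_p = 5.79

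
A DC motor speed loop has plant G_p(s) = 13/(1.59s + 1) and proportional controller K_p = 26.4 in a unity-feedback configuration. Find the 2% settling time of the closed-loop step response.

Closed loop: T(s) = K_p·G_p/(1+K_p·G_p) = 343.2/(1.59s + 1 + 343.2), with pole at s = −(1 + 343.2)/1.59 = −216.5.
τ = 1/216.5 = 0.004619 s, so 2% settling time ≈ 4τ = 0.0185 s.

T_s ≈ 0.0185 s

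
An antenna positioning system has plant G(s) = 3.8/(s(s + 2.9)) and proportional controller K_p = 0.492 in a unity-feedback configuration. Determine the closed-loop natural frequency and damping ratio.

With unity feedback the closed-loop characteristic equation is s² + 2.9s + 0.492·3.8 = s² + 2.9s + 1.87 = 0.
Matching s² + 2ζω_n s + ω_n²: ω_n = √1.87 = 1.367 rad/s and 2ζω_n = 2.9, so ζ = 2.9/(2·1.367) = 1.06.

ω_n = 1.37 rad/s, ζ = 1.06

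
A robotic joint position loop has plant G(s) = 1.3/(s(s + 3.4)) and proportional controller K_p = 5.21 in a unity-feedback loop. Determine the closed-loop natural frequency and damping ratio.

ω_n = 2.6 rad/s, ζ = 0.653

With unity feedback the closed-loop characteristic equation is s² + 3.4s + 5.21·1.3 = s² + 3.4s + 6.773 = 0.
Matching s² + 2ζω_n s + ω_n²: ω_n = √6.773 = 2.602 rad/s and 2ζω_n = 3.4, so ζ = 3.4/(2·2.602) = 0.653.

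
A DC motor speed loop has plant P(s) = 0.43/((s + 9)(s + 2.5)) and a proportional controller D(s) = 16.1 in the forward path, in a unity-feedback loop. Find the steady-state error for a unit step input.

0.765

The loop is type 0. Static position error constant K_pos = D(0)·P(0) = 16.1·0.01911 = 0.3077.
Steady-state error to a unit step: e_ss = 1/(1+K_pos) = 1/1.308 = 0.765.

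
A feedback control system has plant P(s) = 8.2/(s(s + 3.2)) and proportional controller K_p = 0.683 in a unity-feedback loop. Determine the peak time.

T_p = 1.8 s

From 1 + K_pP(s) = 0: s² + 3.2s + 5.601 = 0 ⇒ ω_n = 2.367, ζ = 0.6761.
Damped frequency ω_d = ω_n√(1−ζ²) = 1.744 rad/s, so peak time T_p = π/ω_d = 1.8 s.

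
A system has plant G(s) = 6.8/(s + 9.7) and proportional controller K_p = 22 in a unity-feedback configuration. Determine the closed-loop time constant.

Closed-loop transfer function: T(s) = K_p·G(s)/(1 + K_p·G(s)) = 149.6/(s + 9.7 + 149.6) = 149.6/(s + 159.3).
Time constant τ = 1/159.3 = 0.00628 s.

τ = 0.00628 s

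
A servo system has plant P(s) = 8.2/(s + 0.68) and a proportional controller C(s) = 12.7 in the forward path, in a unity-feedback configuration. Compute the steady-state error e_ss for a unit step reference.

0.00649

The loop is type 0. Static position error constant K_pos = C(0)·P(0) = 12.7·12.06 = 153.1.
Steady-state error to a unit step: e_ss = 1/(1+K_pos) = 1/154.1 = 0.00649.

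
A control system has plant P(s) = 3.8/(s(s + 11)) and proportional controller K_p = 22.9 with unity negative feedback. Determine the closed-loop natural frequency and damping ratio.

ω_n = 9.33 rad/s, ζ = 0.59

1 + K_p·P(s) = 0 gives s² + 11s + 87.02 = 0.
So ω_n² = 87.02 ⇒ ω_n = 9.328 rad/s, and ζ = 11/(2ω_n) = 0.59.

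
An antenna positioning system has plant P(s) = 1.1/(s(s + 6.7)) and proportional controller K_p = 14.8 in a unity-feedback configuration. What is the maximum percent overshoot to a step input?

0.928%

Closed-loop characteristic equation: s² + 6.7s + 16.28 = 0, so ω_n = 4.035 rad/s and ζ = 6.7/(2·4.035) = 0.8303.
%OS = 100·exp(−πζ/√(1−ζ²)) = 100·exp(−π·0.8303/√0.3107) = 0.928%.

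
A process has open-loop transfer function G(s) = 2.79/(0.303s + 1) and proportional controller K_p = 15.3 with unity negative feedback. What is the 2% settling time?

T_s ≈ 0.0277 s

Closed loop: T(s) = K_p·G/(1+K_p·G) = 42.69/(0.303s + 1 + 42.69), with pole at s = −(1 + 42.69)/0.303 = −144.2.
τ = 1/144.2 = 0.006936 s, so 2% settling time ≈ 4τ = 0.0277 s.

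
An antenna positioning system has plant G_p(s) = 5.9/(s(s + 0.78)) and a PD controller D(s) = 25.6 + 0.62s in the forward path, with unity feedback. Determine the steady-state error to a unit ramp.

0.00516

The loop has one pole at the origin (type 1). Velocity error constant K_v = lim_{s→0} s·D(s)G_p(s) = 25.6·5.9/0.78 = 193.6.
Steady-state error to a unit ramp: e_ss = 1/K_v = 0.00516.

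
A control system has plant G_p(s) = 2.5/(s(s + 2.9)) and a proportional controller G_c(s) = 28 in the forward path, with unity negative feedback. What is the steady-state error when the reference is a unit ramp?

0.0414

The loop has one pole at the origin (type 1). Velocity error constant K_v = lim_{s→0} s·G_c(s)G_p(s) = 28·2.5/2.9 = 24.14.
Steady-state error to a unit ramp: e_ss = 1/K_v = 0.0414.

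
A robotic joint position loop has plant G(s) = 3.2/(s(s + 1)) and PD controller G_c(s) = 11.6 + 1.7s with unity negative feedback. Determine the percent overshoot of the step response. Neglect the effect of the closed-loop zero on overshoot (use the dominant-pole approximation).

Forward path: (11.6 + 1.7s)·3.2/(s(s+1)). The closed-loop characteristic equation is s² + (1 + 3.2·1.7)s + 3.2·11.6 = 0.
That is s² + 6.44s + 37.12 = 0, so ω_n = 6.093 rad/s and ζ = 6.44/(2·6.093) = 0.5285.
%OS = 100·exp(−πζ/√(1−ζ²)) = 14.1%.

14.1%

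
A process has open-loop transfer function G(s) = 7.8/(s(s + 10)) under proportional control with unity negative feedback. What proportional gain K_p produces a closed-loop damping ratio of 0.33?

K_p = 29.4

Closed-loop characteristic equation: s² + 10s + K_p·7.8 = 0.
So ω_n = √(7.8K_p) and 2ζω_n = 10, giving ζ = 10/(2√(7.8K_p)).
Setting ζ = 0.33: √(7.8K_p) = 10/(2·0.33) = 15.15, so K_p = 229.6/7.8 = 29.4.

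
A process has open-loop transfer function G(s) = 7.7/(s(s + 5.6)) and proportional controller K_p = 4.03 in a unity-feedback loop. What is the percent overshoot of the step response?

The closed-loop denominator s² + 5.6s + 31.03 gives ω_n = √31.03 = 5.571 and ζ = 5.6/(2ω_n) = 0.5026.
%OS = 100·exp(−πζ/√(1−ζ²)) = 100·exp(−π·0.5026/√0.7473) = 16.1%.

16.1%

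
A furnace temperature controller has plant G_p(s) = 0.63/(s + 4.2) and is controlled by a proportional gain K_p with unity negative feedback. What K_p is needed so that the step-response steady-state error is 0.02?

The loop is type 0, so e_ss(step) = 1/(1 + K_pos) with K_pos = K_p·G_p(0).
G_p(0) = 0.15. Require 1/(1 + K_p·0.15) = 0.02, so 1 + 0.15·K_p = 50.
K_p = (50 − 1)/0.15 = 327.

K_p = 327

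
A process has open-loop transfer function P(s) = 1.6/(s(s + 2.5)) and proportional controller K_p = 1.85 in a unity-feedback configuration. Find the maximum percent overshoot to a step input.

3.61%

From 1 + K_pP(s) = 0: s² + 2.5s + 2.96 = 0 ⇒ ω_n = 1.72, ζ = 0.7265.
%OS = 100·exp(−πζ/√(1−ζ²)) = 100·exp(−π·0.7265/√0.4721) = 3.61%.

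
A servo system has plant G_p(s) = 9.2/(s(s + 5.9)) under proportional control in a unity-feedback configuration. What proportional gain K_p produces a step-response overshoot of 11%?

From %OS = 100·exp(−πζ/√(1−ζ²)) = 11%, ζ = −ln(0.11)/√(π²+ln²(0.11)) = 0.5749.
Characteristic equation s² + 5.9s + 9.2K_p = 0 gives ζ = 5.9/(2√(9.2K_p)).
Setting ζ = 0.5749: √(9.2K_p) = 5.9/(2·0.5749) = 5.131, so K_p = 26.33/9.2 = 2.86.

K_p = 2.86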